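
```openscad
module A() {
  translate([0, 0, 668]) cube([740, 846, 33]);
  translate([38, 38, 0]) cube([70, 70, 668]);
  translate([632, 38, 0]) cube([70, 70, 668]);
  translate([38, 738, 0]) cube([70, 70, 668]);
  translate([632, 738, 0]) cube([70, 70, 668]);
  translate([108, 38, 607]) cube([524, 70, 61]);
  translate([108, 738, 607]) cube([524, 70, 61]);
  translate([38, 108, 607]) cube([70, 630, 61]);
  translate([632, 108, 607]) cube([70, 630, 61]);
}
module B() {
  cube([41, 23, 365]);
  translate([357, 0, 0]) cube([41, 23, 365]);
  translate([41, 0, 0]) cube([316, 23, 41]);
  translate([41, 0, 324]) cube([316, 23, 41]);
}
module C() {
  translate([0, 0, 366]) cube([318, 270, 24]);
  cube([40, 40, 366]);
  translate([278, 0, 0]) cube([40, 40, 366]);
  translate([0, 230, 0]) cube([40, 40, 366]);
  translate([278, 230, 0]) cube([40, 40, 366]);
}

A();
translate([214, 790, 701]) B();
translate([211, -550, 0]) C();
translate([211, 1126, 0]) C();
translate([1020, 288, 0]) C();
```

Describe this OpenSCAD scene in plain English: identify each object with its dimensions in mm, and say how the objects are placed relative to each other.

A is a table with a 740×846 mm rectangular top, 33 mm thick, top surface at z = 701 mm, supported by four 70×70 mm square legs, each inset 38 mm from the nearest pair of top edges, running from the floor. Four apron rails, 70 mm thick and 61 mm tall, run between adjacent legs with their top edges flush with the underside of the top and their outer faces flush with the legs' outer faces.

B is a rectangular picture frame lying in the x–z plane (depth along y). The opening is 316 mm wide (x) by 283 mm tall (z), surrounded by a border 41 mm wide on all four sides. The frame is 23 mm deep and is made of two full-height vertical stiles with two horizontal rails fitted between them.

C is a four-legged stool. The seat is a 318×270×24 mm slab whose top surface is at z = 390 mm; four square legs, each 40×40 mm in cross-section, run from the floor (z = 0) to the underside of the seat, each flush with a corner of the seat.

The picture frame is on top of the table. Three stools sit around the table at the −y, +y, +x sides.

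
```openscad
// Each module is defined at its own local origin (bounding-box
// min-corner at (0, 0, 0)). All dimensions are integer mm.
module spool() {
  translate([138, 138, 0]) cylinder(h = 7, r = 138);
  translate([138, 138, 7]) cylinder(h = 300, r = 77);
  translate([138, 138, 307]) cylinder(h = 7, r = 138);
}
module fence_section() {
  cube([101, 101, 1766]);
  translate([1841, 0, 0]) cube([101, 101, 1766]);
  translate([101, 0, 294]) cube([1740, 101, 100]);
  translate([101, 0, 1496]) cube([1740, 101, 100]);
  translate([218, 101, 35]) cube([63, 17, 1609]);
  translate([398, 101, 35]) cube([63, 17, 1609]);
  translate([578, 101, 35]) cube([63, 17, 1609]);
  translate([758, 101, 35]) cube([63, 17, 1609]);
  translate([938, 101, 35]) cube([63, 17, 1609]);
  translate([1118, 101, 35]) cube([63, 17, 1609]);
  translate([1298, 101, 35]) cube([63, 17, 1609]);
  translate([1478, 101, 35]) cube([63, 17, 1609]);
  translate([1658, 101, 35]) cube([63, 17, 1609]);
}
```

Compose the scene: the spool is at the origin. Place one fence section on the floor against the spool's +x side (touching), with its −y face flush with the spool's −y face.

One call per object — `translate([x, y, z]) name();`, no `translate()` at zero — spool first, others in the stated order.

spool();
translate([276, 0, 0]) fence_section();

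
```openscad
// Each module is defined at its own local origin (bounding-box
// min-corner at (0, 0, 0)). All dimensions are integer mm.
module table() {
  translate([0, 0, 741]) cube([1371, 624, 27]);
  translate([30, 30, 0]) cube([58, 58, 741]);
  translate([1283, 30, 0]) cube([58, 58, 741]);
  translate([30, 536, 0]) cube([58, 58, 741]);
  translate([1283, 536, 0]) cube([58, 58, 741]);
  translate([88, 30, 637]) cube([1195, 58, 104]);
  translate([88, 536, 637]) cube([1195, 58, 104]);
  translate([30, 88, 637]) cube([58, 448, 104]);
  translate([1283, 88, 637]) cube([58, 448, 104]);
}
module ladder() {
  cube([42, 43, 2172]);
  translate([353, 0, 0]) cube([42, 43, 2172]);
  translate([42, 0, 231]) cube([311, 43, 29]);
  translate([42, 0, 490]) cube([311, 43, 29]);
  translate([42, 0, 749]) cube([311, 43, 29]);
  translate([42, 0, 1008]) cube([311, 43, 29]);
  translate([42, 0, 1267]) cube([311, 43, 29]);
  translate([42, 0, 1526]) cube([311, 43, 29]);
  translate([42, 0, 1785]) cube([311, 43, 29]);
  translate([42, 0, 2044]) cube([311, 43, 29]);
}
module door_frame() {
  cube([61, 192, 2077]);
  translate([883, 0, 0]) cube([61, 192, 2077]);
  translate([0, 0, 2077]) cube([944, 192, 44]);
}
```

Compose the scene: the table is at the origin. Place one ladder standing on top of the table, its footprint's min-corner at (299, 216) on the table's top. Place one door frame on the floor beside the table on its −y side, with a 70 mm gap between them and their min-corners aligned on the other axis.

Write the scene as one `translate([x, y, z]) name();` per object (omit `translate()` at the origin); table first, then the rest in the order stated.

table();
translate([299, 216, 768]) ladder();
translate([0, -262, 0]) door_frame();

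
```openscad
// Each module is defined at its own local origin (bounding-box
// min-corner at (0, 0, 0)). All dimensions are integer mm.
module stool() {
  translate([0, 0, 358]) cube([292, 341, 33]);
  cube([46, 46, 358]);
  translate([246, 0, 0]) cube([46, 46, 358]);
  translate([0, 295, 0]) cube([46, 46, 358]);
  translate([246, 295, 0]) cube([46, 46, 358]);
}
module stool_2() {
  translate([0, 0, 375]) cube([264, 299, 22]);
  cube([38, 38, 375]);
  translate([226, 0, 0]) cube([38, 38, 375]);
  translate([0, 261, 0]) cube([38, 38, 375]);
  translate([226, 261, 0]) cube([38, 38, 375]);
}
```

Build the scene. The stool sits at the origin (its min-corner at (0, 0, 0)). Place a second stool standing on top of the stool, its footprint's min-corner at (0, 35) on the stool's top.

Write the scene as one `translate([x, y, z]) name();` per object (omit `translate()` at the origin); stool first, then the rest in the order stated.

stool();
translate([0, 35, 391]) stool_2();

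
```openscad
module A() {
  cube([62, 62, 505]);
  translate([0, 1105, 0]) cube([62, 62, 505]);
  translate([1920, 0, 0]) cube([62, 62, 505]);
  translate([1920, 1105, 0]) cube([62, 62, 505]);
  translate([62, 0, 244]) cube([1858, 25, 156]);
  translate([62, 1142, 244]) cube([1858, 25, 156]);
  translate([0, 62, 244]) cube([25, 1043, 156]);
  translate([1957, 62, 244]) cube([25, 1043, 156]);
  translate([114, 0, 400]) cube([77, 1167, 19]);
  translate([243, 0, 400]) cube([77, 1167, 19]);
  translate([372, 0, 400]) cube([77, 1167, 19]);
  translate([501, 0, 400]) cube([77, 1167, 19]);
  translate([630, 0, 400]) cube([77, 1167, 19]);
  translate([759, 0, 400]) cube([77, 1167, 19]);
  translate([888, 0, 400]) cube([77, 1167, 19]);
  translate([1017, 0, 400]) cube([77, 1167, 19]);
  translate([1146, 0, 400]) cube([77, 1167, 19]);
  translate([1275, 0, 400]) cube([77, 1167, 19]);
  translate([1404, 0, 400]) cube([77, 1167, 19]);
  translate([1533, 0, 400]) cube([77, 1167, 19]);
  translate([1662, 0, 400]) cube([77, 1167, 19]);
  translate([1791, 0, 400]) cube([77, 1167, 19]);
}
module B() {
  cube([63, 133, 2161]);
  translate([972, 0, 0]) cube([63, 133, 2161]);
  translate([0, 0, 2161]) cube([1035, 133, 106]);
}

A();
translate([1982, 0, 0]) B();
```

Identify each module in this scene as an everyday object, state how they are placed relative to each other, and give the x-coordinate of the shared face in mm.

A is a bed frame. B is a door frame. The door frame is against the bed frame's +x side, with their −y faces flush. The x-coordinate of the shared face is 1982 mm.

The bed frame's +x face and the door frame's −x face are both at x = 1982 mm.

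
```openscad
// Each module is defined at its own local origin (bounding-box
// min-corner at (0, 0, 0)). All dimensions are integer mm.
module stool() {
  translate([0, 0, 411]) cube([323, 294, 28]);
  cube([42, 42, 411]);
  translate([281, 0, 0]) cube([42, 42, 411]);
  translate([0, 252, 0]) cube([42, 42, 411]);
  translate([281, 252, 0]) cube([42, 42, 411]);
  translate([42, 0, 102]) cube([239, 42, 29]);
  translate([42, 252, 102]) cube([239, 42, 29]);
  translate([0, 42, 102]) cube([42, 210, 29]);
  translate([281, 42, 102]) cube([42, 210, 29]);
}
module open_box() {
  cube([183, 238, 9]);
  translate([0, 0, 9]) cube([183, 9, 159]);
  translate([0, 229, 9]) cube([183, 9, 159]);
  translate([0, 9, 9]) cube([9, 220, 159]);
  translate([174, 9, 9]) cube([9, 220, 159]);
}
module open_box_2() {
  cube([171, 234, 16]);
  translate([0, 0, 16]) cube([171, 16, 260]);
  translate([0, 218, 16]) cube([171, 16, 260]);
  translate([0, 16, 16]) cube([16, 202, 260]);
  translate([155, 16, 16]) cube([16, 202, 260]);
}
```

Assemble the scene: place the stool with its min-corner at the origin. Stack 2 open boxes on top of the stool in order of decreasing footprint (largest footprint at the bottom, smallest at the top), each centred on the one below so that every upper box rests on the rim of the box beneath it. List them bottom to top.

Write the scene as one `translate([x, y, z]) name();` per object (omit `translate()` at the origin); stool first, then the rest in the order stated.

stool();
translate([70, 28, 439]) open_box();
translate([76, 30, 607]) open_box_2();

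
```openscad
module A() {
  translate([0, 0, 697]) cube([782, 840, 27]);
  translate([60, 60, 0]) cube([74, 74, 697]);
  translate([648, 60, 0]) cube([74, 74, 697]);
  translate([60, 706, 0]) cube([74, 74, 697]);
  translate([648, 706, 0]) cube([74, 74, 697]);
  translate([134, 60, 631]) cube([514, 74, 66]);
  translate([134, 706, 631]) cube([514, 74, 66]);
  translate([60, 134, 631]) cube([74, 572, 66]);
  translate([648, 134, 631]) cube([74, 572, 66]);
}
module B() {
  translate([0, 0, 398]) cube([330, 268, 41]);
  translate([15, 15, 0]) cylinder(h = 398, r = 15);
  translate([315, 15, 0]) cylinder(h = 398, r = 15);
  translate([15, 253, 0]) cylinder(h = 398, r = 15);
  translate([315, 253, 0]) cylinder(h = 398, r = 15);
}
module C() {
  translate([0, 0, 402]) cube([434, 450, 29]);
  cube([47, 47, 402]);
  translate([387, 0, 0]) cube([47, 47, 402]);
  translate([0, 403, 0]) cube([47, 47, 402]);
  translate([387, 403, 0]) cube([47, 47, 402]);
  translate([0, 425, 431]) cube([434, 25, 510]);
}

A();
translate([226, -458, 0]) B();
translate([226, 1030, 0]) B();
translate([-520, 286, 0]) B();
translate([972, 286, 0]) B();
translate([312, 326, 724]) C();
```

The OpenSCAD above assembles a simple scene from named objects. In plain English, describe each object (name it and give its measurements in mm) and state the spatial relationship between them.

A is a rectangular dining table. The top is 782×840×27 mm with its upper surface at z = 724 mm. It stands on four 74×74 mm square legs, each inset 60 mm from the nearest pair of top edges, running from the floor to the underside of the top. Four apron rails, 74 mm thick and 66 mm tall, run between adjacent legs with their top edges flush with the underside of the top and their outer faces flush with the legs' outer faces.

B is a four-legged stool. The seat is a 330×268×41 mm slab whose top surface is at z = 439 mm; four round legs, each 30 mm in diameter, run from the floor (z = 0) to the underside of the seat, each leg's axis is inset half a diameter from the nearest pair of seat edges (so the leg's bounding box is flush with the corner).

C is a chair: 434×450 mm seat, 29 mm thick, top at z = 431 mm, on four 47 mm square corner legs flush with the seat edges. A 25 mm thick backrest slab spans the full seat width, extending 510 mm above the seat top, its back face flush with the seat's +y edge.

Four stools sit around the table at the −y, +y, −x, +x sides. The chair is on top of the table.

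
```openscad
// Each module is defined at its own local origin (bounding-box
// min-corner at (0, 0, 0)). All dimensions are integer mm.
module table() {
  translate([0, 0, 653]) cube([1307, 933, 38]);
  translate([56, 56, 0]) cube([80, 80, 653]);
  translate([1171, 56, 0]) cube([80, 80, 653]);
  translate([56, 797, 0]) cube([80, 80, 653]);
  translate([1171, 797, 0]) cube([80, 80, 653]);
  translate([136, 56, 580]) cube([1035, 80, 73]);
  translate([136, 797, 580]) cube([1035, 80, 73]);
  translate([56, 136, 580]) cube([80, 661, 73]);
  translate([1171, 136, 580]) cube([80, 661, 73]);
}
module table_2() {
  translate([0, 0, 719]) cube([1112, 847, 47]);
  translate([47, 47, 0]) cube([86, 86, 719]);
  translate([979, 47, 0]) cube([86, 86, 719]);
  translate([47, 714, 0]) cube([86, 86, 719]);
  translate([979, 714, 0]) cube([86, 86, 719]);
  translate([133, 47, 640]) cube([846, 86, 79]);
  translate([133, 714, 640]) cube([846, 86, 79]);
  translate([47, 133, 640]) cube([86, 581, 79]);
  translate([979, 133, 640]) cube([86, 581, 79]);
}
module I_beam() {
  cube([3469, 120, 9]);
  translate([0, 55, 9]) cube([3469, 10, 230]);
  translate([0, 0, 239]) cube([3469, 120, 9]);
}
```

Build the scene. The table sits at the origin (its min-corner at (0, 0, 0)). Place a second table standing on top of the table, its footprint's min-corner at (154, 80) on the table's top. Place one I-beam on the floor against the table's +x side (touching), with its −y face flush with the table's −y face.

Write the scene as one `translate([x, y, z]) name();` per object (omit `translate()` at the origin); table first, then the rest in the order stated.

table();
translate([154, 80, 691]) table_2();
translate([1307, 0, 0]) I_beam();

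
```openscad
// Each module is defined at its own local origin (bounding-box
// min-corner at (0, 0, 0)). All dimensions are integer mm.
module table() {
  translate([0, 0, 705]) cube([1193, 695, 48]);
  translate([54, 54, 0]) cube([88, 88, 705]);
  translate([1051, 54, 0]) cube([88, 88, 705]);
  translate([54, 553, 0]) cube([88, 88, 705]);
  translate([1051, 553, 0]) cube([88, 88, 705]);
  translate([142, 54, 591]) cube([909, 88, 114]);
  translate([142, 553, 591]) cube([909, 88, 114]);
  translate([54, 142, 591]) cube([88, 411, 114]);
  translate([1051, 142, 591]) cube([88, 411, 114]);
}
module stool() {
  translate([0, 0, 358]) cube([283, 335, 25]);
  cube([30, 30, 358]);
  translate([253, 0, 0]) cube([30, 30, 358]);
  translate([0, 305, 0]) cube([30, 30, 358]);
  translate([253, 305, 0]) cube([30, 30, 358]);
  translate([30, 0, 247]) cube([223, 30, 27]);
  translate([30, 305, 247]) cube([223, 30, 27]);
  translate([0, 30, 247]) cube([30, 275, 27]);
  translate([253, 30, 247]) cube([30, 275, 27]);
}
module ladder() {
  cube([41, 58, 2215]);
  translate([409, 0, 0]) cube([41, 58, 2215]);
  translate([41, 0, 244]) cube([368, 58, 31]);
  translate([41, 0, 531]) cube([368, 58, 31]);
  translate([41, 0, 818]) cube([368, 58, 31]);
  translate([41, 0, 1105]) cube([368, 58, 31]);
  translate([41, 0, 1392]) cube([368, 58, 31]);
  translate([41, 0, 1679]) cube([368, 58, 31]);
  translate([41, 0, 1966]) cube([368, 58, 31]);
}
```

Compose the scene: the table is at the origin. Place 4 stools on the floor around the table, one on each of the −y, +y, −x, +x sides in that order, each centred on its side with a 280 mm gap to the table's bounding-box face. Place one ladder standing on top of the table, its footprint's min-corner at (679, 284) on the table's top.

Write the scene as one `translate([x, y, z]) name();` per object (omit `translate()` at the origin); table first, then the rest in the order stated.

table();
translate([455, -615, 0]) stool();
translate([455, 975, 0]) stool();
translate([-563, 180, 0]) stool();
translate([1473, 180, 0]) stool();
translate([679, 284, 753]) ladder();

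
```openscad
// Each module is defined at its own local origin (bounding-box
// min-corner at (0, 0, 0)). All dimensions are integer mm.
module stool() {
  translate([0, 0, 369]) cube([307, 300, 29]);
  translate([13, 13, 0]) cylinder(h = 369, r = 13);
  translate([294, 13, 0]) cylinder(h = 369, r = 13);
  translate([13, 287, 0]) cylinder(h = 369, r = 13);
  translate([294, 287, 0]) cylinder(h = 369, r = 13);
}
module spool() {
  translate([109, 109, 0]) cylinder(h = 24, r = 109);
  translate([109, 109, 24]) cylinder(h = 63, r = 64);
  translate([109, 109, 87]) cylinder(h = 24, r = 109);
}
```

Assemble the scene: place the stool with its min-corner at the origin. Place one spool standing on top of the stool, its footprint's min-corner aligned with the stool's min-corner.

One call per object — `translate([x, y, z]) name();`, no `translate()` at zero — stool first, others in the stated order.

stool();
translate([0, 0, 398]) spool();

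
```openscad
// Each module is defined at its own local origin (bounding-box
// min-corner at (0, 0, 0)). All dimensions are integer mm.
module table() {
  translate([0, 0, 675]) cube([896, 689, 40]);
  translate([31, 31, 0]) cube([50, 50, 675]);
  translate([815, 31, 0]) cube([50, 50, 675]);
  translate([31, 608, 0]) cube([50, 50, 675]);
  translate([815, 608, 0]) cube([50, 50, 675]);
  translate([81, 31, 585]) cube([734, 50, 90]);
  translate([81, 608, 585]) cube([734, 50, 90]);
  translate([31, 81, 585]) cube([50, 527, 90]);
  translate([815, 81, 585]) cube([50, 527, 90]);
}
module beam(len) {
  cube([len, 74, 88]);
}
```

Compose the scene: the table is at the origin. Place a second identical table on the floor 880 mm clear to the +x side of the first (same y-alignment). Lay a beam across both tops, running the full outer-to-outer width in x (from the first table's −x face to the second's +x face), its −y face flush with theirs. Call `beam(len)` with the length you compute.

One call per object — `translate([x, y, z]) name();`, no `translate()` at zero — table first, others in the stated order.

table();
translate([1776, 0, 0]) table();
translate([0, 0, 715]) beam(2672);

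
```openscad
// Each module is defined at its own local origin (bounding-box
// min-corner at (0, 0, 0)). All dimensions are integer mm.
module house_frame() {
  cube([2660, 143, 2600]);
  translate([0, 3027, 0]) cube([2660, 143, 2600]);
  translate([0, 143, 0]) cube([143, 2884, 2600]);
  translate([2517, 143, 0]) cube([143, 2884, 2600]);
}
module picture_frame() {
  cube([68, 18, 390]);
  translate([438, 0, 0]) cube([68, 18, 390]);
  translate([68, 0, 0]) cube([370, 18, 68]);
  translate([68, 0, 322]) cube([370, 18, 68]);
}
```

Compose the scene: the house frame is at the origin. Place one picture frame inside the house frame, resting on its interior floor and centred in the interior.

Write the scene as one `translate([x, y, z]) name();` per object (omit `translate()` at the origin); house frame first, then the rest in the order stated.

house_frame();
translate([1077, 1576, 0]) picture_frame();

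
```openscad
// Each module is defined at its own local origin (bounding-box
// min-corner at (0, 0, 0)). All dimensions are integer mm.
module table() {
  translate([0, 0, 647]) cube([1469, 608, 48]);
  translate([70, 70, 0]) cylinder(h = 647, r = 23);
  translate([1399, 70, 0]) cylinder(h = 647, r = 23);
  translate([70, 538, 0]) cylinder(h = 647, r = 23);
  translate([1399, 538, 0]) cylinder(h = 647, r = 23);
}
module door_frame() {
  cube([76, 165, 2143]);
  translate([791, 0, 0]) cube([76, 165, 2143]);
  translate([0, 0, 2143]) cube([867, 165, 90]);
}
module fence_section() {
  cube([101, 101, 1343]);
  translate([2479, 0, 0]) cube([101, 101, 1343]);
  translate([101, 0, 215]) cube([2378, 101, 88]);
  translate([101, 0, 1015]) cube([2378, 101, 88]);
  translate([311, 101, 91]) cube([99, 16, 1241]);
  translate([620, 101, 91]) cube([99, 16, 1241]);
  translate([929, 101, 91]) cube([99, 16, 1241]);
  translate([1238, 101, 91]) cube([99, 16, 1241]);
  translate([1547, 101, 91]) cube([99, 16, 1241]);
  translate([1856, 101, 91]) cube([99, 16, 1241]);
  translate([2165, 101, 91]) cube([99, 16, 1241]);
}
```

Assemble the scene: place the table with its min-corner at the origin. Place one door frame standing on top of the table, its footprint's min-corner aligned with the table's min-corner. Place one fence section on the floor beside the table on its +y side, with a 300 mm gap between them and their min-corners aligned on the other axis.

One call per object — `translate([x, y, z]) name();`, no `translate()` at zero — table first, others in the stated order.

table();
translate([0, 0, 695]) door_frame();
translate([0, 908, 0]) fence_section();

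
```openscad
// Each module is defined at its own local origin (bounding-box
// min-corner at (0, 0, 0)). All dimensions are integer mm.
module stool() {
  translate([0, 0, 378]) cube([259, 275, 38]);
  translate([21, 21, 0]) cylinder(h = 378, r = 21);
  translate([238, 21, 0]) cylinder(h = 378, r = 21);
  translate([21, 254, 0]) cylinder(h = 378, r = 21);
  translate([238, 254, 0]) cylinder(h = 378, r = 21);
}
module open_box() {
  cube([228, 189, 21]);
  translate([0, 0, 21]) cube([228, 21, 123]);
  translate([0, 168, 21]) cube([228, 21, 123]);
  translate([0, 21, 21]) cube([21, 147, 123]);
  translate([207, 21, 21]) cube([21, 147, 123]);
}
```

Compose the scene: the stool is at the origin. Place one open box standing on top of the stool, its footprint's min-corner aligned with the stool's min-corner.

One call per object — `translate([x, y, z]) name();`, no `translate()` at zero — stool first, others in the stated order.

stool();
translate([0, 0, 416]) open_box();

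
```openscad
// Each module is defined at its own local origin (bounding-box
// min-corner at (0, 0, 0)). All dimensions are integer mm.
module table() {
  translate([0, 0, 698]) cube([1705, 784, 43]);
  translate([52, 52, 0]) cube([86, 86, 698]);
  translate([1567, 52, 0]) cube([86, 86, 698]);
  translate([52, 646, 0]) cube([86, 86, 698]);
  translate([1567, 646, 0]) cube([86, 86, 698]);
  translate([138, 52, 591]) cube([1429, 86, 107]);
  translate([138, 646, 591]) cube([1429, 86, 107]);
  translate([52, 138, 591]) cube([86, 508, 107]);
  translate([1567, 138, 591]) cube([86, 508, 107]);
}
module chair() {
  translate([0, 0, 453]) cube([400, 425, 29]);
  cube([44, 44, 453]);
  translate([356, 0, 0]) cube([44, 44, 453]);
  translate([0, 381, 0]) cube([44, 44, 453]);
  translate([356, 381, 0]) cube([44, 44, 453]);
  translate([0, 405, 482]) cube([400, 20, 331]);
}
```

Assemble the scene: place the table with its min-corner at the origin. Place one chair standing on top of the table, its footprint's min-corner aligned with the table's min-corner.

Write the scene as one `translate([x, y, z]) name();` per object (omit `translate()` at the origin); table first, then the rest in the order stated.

table();
translate([0, 0, 741]) chair();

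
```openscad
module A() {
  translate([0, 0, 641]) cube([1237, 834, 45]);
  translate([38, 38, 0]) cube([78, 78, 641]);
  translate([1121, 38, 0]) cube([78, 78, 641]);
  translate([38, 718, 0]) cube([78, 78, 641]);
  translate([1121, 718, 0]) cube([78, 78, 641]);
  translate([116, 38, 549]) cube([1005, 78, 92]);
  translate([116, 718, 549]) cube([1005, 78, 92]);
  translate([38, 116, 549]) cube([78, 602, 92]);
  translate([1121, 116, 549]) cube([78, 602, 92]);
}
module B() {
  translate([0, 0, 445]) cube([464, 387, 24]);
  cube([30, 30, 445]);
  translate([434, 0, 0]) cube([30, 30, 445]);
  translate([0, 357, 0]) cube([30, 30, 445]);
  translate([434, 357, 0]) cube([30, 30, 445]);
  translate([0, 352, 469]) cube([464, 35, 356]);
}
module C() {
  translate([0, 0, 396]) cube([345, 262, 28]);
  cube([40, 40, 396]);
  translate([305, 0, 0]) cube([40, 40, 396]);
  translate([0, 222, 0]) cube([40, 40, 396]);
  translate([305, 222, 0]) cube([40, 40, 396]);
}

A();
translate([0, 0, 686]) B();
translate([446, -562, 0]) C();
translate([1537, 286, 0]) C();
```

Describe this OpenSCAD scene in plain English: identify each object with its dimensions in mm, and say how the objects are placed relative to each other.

A is a table with a 1237×834 mm rectangular top, 45 mm thick, top surface at z = 686 mm, supported by four 78×78 mm square legs, each inset 38 mm from the nearest pair of top edges, running from the floor. Four apron rails, 78 mm thick and 92 mm tall, run between adjacent legs with their top edges flush with the underside of the top and their outer faces flush with the legs' outer faces.

B is a chair. The seat is a 464×387×24 mm slab with its top at z = 469 mm, on four 30×30 mm corner legs (flush with the seat edges, standing on z = 0). A flat backrest 35 mm thick, 356 mm tall, spans the full seat width and rises from the seat top along its +y edge, rear face flush with the rear of the seat.

C is a simple wooden stool: a rectangular seat 345 mm (x) by 262 mm (y), 28 mm thick, top face at z = 424 mm, on four square legs, each 40×40 mm in cross-section. The legs rest on z = 0, each flush with a corner of the seat.

The chair is on top of the table. Two stools sit around the table at the −y, +x sides.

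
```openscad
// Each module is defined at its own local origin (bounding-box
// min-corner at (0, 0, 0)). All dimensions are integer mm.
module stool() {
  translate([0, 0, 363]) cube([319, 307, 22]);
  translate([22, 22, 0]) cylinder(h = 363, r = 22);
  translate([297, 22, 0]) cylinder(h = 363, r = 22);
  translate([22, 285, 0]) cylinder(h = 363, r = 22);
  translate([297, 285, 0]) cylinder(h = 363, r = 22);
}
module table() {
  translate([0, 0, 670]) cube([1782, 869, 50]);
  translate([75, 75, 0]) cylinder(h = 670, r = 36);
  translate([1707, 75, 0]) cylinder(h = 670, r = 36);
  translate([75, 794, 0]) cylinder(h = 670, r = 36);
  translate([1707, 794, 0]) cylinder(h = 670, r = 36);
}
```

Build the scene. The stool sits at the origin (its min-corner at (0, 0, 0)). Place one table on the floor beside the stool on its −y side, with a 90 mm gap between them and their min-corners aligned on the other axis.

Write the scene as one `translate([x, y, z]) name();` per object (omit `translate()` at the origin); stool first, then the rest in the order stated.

stool();
translate([0, -959, 0]) table();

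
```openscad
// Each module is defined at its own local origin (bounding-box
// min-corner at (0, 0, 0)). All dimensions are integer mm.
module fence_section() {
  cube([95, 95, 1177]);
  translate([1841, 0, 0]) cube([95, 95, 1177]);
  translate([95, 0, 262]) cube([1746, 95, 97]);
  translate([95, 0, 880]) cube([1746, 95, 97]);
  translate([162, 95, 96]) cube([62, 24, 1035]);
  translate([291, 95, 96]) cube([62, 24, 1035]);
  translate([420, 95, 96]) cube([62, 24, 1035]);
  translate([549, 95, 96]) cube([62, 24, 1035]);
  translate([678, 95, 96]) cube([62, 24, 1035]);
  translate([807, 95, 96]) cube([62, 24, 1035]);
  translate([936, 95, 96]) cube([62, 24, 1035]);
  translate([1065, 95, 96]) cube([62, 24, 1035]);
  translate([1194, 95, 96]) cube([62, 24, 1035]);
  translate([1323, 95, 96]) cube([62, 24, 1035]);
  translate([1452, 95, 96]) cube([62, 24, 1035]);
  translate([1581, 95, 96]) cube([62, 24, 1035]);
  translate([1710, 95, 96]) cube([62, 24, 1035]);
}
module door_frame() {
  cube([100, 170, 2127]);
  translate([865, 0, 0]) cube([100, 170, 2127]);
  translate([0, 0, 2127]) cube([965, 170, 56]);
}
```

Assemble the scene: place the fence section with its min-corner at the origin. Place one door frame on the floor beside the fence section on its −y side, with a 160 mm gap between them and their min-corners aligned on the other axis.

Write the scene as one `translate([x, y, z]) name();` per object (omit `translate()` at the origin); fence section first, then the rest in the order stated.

fence_section();
translate([0, -330, 0]) door_frame();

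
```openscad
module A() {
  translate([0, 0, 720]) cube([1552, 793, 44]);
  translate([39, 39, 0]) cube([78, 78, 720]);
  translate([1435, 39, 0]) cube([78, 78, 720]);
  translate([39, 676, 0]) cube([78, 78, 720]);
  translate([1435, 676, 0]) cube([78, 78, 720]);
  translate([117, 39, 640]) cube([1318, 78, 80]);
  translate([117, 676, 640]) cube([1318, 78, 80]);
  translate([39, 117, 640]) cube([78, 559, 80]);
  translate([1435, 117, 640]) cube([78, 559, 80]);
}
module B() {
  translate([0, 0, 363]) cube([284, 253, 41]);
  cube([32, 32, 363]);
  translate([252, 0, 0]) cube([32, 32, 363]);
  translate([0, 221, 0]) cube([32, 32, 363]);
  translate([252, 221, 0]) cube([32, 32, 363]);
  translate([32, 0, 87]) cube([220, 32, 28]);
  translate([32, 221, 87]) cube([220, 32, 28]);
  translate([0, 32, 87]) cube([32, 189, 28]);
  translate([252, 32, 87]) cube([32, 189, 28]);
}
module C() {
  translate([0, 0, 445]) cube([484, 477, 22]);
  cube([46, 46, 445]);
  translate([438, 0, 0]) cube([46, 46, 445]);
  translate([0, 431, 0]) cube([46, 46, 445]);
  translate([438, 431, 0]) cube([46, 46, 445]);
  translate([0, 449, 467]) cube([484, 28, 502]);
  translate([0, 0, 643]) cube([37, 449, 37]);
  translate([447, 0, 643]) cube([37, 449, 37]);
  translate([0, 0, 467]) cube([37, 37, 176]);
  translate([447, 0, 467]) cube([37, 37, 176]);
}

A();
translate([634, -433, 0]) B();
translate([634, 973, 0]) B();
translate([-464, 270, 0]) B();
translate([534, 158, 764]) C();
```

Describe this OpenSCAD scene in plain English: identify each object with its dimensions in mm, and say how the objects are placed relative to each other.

A is a rectangular dining table. The top is 1552×793×44 mm with its upper surface at z = 764 mm. It stands on four 78×78 mm square legs, each inset 39 mm from the nearest pair of top edges, running from the floor to the underside of the top. Four apron rails, 78 mm thick and 80 mm tall, run between adjacent legs with their top edges flush with the underside of the top and their outer faces flush with the legs' outer faces.

B is a simple wooden stool: a rectangular seat 284 mm (x) by 253 mm (y), 41 mm thick, top face at z = 404 mm, on four square legs, each 32×32 mm in cross-section. The legs rest on z = 0, each flush with a corner of the seat. Four stretchers, 32 mm wide and 28 mm tall, connect adjacent legs with their undersides at z = 87 mm, each running between the inner faces of the legs it joins and aligned with the legs' outer faces on the other axis.

C is a chair. The seat is a 484×477×22 mm slab with its top at z = 467 mm, on four 46×46 mm corner legs (flush with the seat edges, standing on z = 0). A flat backrest 28 mm thick, 502 mm tall, spans the full seat width and rises from the seat top along its +y edge, rear face flush with the rear of the seat. Two armrests of 37×37 mm section run along each side from the seat's front edge to the front of the backrest, top faces 213 mm above the seat top and outer faces flush with the seat's x-edges; a 37×37 mm post under the front of each armrest stands on the seat at the front corner.

Three stools sit around the table at the −y, +y, −x sides. The chair is on top of the table, centred.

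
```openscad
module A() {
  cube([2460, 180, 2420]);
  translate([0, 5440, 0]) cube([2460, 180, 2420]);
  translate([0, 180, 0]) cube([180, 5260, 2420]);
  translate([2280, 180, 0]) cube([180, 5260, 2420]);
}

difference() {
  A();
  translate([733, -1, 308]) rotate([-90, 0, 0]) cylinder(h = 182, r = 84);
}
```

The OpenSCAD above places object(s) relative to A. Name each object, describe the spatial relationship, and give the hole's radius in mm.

A is a house frame. The house frame has a circular hole through its front wall. The hole's radius is 84 mm.

The subtracted cylinder has r = 84 mm.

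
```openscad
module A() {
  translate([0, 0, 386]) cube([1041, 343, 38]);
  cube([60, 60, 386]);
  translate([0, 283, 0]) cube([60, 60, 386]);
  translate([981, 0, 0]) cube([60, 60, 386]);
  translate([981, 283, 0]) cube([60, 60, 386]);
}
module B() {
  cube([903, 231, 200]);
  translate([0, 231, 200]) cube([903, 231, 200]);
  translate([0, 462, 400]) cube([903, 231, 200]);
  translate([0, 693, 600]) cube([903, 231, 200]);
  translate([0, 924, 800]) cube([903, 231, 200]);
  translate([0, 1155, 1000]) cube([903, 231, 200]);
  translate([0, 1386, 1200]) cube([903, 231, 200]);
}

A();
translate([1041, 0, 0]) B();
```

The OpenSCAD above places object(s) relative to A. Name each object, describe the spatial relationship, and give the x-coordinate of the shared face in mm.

The bench's +x face and the staircase's −x face are both at x = 1041 mm.

A is a bench. B is a staircase. The staircase is against the bench's +x side, with their −y faces flush. The x-coordinate of the shared face is 1041 mm.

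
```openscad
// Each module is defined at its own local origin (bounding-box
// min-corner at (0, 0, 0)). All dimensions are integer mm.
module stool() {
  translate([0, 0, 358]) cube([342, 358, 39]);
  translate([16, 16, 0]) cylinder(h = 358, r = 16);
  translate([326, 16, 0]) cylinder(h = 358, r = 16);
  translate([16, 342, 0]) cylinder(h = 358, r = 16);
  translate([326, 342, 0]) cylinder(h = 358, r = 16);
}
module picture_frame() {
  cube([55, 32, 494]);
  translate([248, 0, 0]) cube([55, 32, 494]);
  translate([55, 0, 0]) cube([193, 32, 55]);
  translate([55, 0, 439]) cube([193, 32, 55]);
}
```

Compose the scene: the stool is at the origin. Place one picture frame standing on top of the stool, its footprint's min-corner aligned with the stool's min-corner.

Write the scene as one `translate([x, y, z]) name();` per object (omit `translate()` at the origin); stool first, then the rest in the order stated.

stool();
translate([0, 0, 397]) picture_frame();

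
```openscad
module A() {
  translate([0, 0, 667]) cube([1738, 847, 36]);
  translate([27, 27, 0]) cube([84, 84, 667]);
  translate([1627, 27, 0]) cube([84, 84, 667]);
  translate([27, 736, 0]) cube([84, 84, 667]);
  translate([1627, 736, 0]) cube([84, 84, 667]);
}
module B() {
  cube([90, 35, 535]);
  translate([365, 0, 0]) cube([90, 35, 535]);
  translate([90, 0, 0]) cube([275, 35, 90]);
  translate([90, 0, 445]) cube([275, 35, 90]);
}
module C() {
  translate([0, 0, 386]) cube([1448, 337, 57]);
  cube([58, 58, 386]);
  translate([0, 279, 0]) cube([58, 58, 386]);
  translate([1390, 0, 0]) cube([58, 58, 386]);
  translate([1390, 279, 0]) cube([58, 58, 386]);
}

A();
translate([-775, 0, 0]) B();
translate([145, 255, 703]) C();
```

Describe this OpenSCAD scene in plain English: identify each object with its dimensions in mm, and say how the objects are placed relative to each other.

A is a rectangular dining table. The top is 1738×847×36 mm with its upper surface at z = 703 mm. It stands on four 84×84 mm square legs, each inset 27 mm from the nearest pair of top edges, running from the floor to the underside of the top.

B is a rectangular picture frame lying in the x–z plane (depth along y). The opening is 275 mm wide (x) by 355 mm tall (z), surrounded by a border 90 mm wide on all four sides. The frame is 35 mm deep and is made of two full-height vertical stiles with two horizontal rails fitted between them.

C is a long wooden bench with a 1448 mm (x) × 337 mm (y) seat, 57 mm thick, its top surface 443 mm above the floor. Four 58 mm square legs at the seat corners, flush with the edges, run from z = 0 to the seat underside.

The picture frame is on the floor beside the table on its −x side. The bench is on top of the table, centred.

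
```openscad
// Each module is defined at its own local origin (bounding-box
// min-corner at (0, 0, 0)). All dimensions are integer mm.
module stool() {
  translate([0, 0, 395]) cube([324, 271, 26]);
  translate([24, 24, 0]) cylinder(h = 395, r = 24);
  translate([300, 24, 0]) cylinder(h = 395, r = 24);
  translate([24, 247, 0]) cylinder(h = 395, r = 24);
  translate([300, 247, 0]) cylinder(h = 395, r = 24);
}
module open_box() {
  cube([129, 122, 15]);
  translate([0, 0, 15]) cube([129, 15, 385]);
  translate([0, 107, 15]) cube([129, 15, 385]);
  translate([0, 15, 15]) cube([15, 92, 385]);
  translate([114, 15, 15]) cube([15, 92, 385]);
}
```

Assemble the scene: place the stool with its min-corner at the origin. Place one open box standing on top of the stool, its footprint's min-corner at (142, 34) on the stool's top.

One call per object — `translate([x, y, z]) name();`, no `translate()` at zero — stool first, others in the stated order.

stool();
translate([142, 34, 421]) open_box();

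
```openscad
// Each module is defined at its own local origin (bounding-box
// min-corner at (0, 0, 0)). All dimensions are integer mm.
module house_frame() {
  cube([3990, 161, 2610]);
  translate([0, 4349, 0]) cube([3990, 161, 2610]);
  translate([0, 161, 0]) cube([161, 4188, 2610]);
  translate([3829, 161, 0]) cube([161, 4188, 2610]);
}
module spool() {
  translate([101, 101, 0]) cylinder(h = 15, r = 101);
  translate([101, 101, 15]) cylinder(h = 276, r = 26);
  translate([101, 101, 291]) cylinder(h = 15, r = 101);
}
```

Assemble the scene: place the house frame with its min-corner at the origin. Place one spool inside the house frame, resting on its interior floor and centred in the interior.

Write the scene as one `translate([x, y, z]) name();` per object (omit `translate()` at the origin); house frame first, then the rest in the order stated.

house_frame();
translate([1894, 2154, 0]) spool();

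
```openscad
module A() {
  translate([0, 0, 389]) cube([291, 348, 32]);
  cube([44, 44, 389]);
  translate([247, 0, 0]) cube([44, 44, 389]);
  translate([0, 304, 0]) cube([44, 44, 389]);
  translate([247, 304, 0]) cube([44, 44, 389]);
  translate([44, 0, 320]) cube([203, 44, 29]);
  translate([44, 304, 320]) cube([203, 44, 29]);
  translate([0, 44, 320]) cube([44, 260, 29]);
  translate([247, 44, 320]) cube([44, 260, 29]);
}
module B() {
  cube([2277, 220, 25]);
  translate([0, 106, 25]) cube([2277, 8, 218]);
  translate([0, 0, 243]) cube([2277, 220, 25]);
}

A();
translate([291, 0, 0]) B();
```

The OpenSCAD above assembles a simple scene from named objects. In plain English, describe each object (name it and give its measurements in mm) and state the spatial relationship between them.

A is a simple wooden stool: a rectangular seat 291 mm (x) by 348 mm (y), 32 mm thick, top face at z = 421 mm, on four square legs, each 44×44 mm in cross-section. The legs rest on z = 0, each flush with a corner of the seat. Four stretchers, 44 mm wide and 29 mm tall, connect adjacent legs with their undersides at z = 320 mm, each running between the inner faces of the legs it joins and aligned with the legs' outer faces on the other axis.

B is an I-beam lying along x, 2277 mm long. Overall section height 268 mm. Two flanges 220 mm wide (y) and 25 mm thick, one on the floor and one at the top; a web 8 mm thick runs between them, centred on the flange width.

The I-beam is against the stool's +x side, with their −y faces flush.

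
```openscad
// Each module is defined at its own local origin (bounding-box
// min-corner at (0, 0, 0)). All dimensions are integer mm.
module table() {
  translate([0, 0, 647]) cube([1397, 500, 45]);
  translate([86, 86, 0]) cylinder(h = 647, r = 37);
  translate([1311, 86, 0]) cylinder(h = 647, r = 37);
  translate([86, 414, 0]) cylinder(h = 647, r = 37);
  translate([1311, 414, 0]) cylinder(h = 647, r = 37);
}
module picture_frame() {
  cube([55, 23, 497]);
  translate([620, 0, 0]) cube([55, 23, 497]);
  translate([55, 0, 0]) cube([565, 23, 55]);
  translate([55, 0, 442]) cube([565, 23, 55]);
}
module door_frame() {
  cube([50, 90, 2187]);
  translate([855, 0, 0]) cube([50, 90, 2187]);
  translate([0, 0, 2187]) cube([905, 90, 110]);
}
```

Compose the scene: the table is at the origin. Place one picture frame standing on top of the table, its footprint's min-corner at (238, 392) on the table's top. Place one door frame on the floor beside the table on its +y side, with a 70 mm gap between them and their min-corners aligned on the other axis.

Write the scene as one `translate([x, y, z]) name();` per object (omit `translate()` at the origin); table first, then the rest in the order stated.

table();
translate([238, 392, 692]) picture_frame();
translate([0, 570, 0]) door_frame();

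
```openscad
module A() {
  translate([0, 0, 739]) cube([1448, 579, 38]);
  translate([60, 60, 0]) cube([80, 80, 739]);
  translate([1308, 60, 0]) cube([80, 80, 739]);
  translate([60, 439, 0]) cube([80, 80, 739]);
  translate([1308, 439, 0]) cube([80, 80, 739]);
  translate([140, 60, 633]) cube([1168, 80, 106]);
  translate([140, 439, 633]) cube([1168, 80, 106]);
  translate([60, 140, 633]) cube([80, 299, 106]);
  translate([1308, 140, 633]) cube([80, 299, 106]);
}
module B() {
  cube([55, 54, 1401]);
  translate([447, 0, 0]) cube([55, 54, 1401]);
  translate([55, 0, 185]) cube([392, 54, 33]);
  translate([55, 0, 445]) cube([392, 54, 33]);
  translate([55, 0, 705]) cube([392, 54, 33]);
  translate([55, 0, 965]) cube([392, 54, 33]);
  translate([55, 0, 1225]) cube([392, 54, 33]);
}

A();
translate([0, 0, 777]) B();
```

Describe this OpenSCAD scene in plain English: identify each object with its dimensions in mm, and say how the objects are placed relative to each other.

A is a table: top 1448 mm (x) × 579 mm (y), 38 mm thick, upper face at z = 777 mm, on four 80×80 mm square legs, each inset 60 mm from the nearest pair of top edges, running from z = 0 to the bottom of the top. Four apron rails, 80 mm thick and 106 mm tall, run between adjacent legs with their top edges flush with the underside of the top and their outer faces flush with the legs' outer faces.

B is a straight ladder. Two 55×54 mm vertical rails, 1401 mm tall, stand 502 mm apart (outside-to-outside) with their front faces coplanar on the −y side. 5 rungs, each 54 mm deep and 33 mm tall, span between the inner faces of the rails, front faces flush with the rails. The lowest rung's underside is at z = 185 mm and rungs are spaced 260 mm apart (underside to underside).

The ladder is on top of the table.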